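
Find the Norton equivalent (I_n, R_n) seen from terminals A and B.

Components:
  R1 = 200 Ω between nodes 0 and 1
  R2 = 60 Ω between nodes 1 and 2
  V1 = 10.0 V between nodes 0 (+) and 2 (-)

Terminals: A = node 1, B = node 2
Find the Thévenin equivalent first; then I_n = V_th/R_th and R_n = R_th.
Step 1 — V_th is the open-circuit voltage V_A - V_B (nothing connected across the terminals).
Nodal analysis, taking node 2 as the 0 V reference.
Source V1 fixes V_0 = 10 V.
KCL at each unknown node (sum of currents leaving = 0; resistances in Ω):
  Node 1: (V_1 - 10)/200 + (V_1 - 0)/60 = 0
Collecting terms: 0.02167 × V_1 = 0.05  =>  V_1 = 2.308 V
V_th = V_1 - V_2 = 2.308 - 0 = 2.308 V
Step 2 — R_th: zero the source — replace V1 by a short circuit (node 2 merges into node 0) — and find the resistance seen between A (node 1) and B (node 0).
Reduce the network between node 1 (A) and node 0 (B) by series/parallel combination:
  Rp1 = R1 ‖ R2 (parallel, both between nodes 0 and 1) = 1/(1/200 + 1/60) = 46.15 Ω
R_th = 46.15 Ω
I_n = V_th/R_th = 2.308/46.15 = 0.05 A, and R_n = R_th = 46.15 Ω

Final answer: I_n = 0.05 A, R_n = 46.15 Ω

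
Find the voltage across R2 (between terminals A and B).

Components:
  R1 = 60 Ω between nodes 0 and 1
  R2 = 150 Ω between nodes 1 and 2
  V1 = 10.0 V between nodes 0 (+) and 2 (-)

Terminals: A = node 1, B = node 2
R1 and R2 are in series across V1 (node 0 → node 1 → node 2), and the output A–B is taken across R2, so this is a voltage divider.
Series current: I = V1/(R1 + R2) = 10/(60 + 150) = 10/210 = 0.04762 A
V_R2 = I × R2 = V1 × R2/(R1 + R2) = 10 × 150/210 = 7.143 V

Final answer: 7.143 V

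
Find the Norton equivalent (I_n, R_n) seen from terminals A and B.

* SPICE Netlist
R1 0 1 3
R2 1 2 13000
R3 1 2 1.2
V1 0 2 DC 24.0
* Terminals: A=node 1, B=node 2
Find the Thévenin equivalent first; then I_n = V_th/R_th and R_n = R_th.
Step 1 — V_th is the open-circuit voltage V_A - V_B (nothing connected across the terminals).
Nodal analysis, taking node 2 as the 0 V reference.
Source V1 fixes V_0 = 24 V.
KCL at each unknown node (sum of currents leaving = 0; resistances in Ω):
  Node 1: (V_1 - 24)/3 + (V_1 - 0)/13000 + (V_1 - 0)/1.2 = 0
Collecting terms: 1.167 × V_1 = 8  =>  V_1 = 6.857 V
V_th = V_1 - V_2 = 6.857 - 0 = 6.857 V
Step 2 — R_th: zero the source — replace V1 by a short circuit (node 2 merges into node 0) — and find the resistance seen between A (node 1) and B (node 0).
Reduce the network between node 1 (A) and node 0 (B) by series/parallel combination:
  Rp1 = R1 ‖ R2 ‖ R3 (parallel, all between nodes 0 and 1) = 1/(1/3 + 1/13000 + 1/1.2) = 0.8571 Ω
R_th = 0.8571 Ω
I_n = V_th/R_th = 6.857/0.8571 = 8 A, and R_n = R_th = 0.8571 Ω

Final answer: I_n = 8 A, R_n = 0.8571 Ω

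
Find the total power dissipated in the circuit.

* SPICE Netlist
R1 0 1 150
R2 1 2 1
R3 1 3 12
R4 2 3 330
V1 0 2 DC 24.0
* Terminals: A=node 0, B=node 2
Nodal analysis, taking node 2 as the 0 V reference.
Source V1 fixes V_0 = 24 V.
KCL at each unknown node (sum of currents leaving = 0; resistances in Ω):
  Node 1: (V_1 - 24)/150 + (V_1 - 0)/1 + (V_1 - V_3)/12 = 0
  Node 3: (V_3 - V_1)/12 + (V_3 - 0)/330 = 0
Collecting terms (coefficients in siemens):
  1.09·V_1 - 0.08333·V_3 = 0.16
  0.08636·V_3 - 0.08333·V_1 = 0
Determinant D = (1.09)(0.08636) - (-0.08333)(-0.08333) = 0.08719
V_1 = [(0.16)(0.08636) - (-0.08333)(0)]/D = 0.1585 V
V_3 = [(1.09)(0) - (0.16)(-0.08333)]/D = 0.1529 V
Power in each resistor, P = (ΔV)²/R:
  P_R1 = (24 - 0.1585)²/150 = 3.789 W
  P_R2 = (0.1585 - 0)²/1 = 0.02512 W
  P_R3 = (0.1585 - 0.1529)²/12 = 0.000002577 W
  P_R4 = (0 - 0.1529)²/330 = 0.00007086 W
P_total = P_R1 + P_R2 + P_R3 + P_R4 = 3.815 W

Final answer: 3.815 W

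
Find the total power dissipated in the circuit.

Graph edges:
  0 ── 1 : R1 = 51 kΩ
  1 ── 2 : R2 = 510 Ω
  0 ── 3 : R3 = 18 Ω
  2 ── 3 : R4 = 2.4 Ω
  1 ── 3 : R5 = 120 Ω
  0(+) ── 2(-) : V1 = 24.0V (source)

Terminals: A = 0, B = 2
Nodal analysis, taking node 2 as the 0 V reference.
Source V1 fixes V_0 = 24 V.
KCL at each unknown node (sum of currents leaving = 0; resistances in Ω):
  Node 1: (V_1 - 24)/51000 + (V_1 - 0)/510 + (V_1 - V_3)/120 = 0
  Node 3: (V_3 - 24)/18 + (V_3 - 0)/2.4 + (V_3 - V_1)/120 = 0
Collecting terms (coefficients in siemens):
  0.01031·V_1 - 0.008333·V_3 = 0.0004706
  0.4806·V_3 - 0.008333·V_1 = 1.333
Determinant D = (0.01031)(0.4806) - (-0.008333)(-0.008333) = 0.004887
V_1 = [(0.0004706)(0.4806) - (-0.008333)(1.333)]/D = 2.32 V
V_3 = [(0.01031)(1.333) - (0.0004706)(-0.008333)]/D = 2.815 V
Power in each resistor, P = (ΔV)²/R:
  P_R1 = (24 - 2.32)²/51000 = 0.009216 W
  P_R2 = (2.32 - 0)²/510 = 0.01055 W
  P_R3 = (24 - 2.815)²/18 = 24.93 W
  P_R4 = (0 - 2.815)²/2.4 = 3.301 W
  P_R5 = (2.32 - 2.815)²/120 = 0.002041 W
P_total = P_R1 + P_R2 + P_R3 + P_R4 + P_R5 = 28.26 W

Final answer: 28.26 W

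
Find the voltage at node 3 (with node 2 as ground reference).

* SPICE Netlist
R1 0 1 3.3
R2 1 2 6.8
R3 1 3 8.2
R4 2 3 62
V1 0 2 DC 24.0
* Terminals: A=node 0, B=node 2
Nodal analysis, taking node 2 as the 0 V reference.
Source V1 fixes V_0 = 24 V.
KCL at each unknown node (sum of currents leaving = 0; resistances in Ω):
  Node 1: (V_1 - 24)/3.3 + (V_1 - 0)/6.8 + (V_1 - V_3)/8.2 = 0
  Node 3: (V_3 - V_1)/8.2 + (V_3 - 0)/62 = 0
Collecting terms (coefficients in siemens):
  0.572·V_1 - 0.122·V_3 = 7.273
  0.1381·V_3 - 0.122·V_1 = 0
Determinant D = (0.572)(0.1381) - (-0.122)(-0.122) = 0.06412
V_1 = [(7.273)(0.1381) - (-0.122)(0)]/D = 15.66 V
V_3 = [(0.572)(0) - (7.273)(-0.122)]/D = 13.83 V
The requested potential is V_3 = 13.83 V.

Final answer: V_3 = 13.83 V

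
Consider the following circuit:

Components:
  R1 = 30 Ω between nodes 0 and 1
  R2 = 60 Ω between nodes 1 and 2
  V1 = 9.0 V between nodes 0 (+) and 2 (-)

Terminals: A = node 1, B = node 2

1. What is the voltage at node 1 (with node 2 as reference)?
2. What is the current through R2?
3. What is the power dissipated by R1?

Nodal analysis, taking node 2 as the 0 V reference.
Source V1 fixes V_0 = 9 V.
KCL at each unknown node (sum of currents leaving = 0; resistances in Ω):
  Node 1: (V_1 - 9)/30 + (V_1 - 0)/60 = 0
Collecting terms: 0.05 × V_1 = 0.3  =>  V_1 = 6 V
Part 1:
  Read off the nodal solution: V_1 = 6 V
Part 2:
  I_R2 = (V_1 - V_2)/R2 = (6 - 0)/60 = 0.1 A
  Magnitude: I_R2 = 0.1 A
Part 3:
  I_R1 = (V_0 - V_1)/R1 = (9 - 6)/30 = 0.1 A
  P_R1 = I_R1² × R1 = (0.1)² × 30 = 0.3 W

Final answers:
1. V_1 = 6 V
2. I_R2 = 0.1 A
3. P_R1 = 0.3 W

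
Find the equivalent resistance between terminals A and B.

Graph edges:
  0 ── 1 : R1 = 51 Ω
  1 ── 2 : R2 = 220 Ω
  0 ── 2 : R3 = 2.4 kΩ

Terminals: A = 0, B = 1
Reduce the network between node 0 (A) and node 1 (B) by series/parallel combination:
  Rs1 = R3 + R2 (series, joined only at node 2) = 2400 + 220 = 2620 Ω
  Rp1 = R1 ‖ Rs1 (parallel, both between nodes 0 and 1) = 1/(1/51 + 1/2620) = 50.03 Ω
R_eq = 50.03 Ω

Final answer: 50.03 Ω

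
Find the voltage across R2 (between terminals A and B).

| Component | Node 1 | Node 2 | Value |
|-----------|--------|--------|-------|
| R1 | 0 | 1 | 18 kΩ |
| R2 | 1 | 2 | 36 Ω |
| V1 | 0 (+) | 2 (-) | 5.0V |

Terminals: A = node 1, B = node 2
R1 and R2 are in series across V1 (node 0 → node 1 → node 2), and the output A–B is taken across R2, so this is a voltage divider.
Series current: I = V1/(R1 + R2) = 5/(18000 + 36) = 5/18040 = 0.0002772 A
V_R2 = I × R2 = V1 × R2/(R1 + R2) = 5 × 36/18040 = 0.00998 V

Final answer: 0.00998 V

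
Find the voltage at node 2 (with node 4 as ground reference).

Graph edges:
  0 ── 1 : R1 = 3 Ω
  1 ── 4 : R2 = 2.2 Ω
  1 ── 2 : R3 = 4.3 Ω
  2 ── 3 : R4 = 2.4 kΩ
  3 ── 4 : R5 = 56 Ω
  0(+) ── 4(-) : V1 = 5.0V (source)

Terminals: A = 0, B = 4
Nodal analysis, taking node 4 as the 0 V reference.
Source V1 fixes V_0 = 5 V.
KCL at each unknown node (sum of currents leaving = 0; resistances in Ω):
  Node 1: (V_1 - 5)/3 + (V_1 - 0)/2.2 + (V_1 - V_2)/4.3 = 0
  Node 2: (V_2 - V_1)/4.3 + (V_2 - V_3)/2400 = 0
  Node 3: (V_3 - V_2)/2400 + (V_3 - 0)/56 = 0
Collecting terms (coefficients in siemens):
  1.02·V_1 - 0.2326·V_2 = 1.667
  0.233·V_2 - 0.2326·V_1 - 0.0004167·V_3 = 0
  0.01827·V_3 - 0.0004167·V_2 = 0
Solving these 3 simultaneous equations (Gaussian elimination) gives:
  V_1 = 2.114 V, V_2 = 2.111 V, V_3 = 0.04812 V
The requested potential is V_2 = 2.111 V.

Final answer: V_2 = 2.111 V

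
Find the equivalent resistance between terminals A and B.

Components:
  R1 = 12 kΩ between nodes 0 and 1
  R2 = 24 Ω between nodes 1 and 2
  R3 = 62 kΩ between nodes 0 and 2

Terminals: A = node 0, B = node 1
Reduce the network between node 0 (A) and node 1 (B) by series/parallel combination:
  Rs1 = R3 + R2 (series, joined only at node 2) = 62000 + 24 = 62020 Ω
  Rp1 = R1 ‖ Rs1 (parallel, both between nodes 0 and 1) = 1/(1/12000 + 1/62020) = 10050 Ω
R_eq = 10.05 kΩ

Final answer: 10.05 kΩ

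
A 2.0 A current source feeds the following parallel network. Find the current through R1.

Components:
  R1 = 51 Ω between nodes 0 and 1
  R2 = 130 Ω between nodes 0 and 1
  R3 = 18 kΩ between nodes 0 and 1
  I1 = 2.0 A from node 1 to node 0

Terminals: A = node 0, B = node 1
All resistors sit directly between nodes 0 and 1, so they are in parallel and share one voltage V; the full source current 2 A splits among them.
1/R_par = 1/51 + 1/130 + 1/18000 = 0.02736 S  =>  R_par = 36.56 Ω
V = I × R_par = 2 × 36.56 = 73.11 V
I_R1 = V/R1 = 73.11/51 = 1.434 A

Final answer: 1.434 A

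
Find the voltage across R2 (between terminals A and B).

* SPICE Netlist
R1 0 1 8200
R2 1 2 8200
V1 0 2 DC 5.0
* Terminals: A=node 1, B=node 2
R1 and R2 are in series across V1 (node 0 → node 1 → node 2), and the output A–B is taken across R2, so this is a voltage divider.
Series current: I = V1/(R1 + R2) = 5/(8200 + 8200) = 5/16400 = 0.0003049 A
V_R2 = I × R2 = V1 × R2/(R1 + R2) = 5 × 8200/16400 = 2.5 V

Final answer: 2.5 V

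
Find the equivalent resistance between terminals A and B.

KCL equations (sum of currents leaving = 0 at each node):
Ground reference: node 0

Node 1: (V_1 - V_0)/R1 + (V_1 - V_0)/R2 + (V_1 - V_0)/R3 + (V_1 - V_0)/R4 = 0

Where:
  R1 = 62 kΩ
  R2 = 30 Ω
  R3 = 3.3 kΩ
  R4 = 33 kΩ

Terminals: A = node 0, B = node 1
Reduce the network between node 0 (A) and node 1 (B) by series/parallel combination:
  Rp1 = R1 ‖ R2 ‖ R3 ‖ R4 (parallel, all between nodes 0 and 1) = 1/(1/62000 + 1/30 + 1/3300 + 1/33000) = 29.69 Ω
R_eq = 29.69 Ω

Final answer: 29.69 Ω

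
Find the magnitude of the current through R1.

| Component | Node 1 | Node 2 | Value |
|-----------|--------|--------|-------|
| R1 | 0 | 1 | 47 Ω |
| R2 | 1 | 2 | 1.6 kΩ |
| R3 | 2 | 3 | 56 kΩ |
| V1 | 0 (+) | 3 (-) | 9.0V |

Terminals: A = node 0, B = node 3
Nodal analysis, taking node 3 as the 0 V reference.
Source V1 fixes V_0 = 9 V.
KCL at each unknown node (sum of currents leaving = 0; resistances in Ω):
  Node 1: (V_1 - 9)/47 + (V_1 - V_2)/1600 = 0
  Node 2: (V_2 - V_1)/1600 + (V_2 - 0)/56000 = 0
Collecting terms (coefficients in siemens):
  0.0219·V_1 - 0.000625·V_2 = 0.1915
  0.0006429·V_2 - 0.000625·V_1 = 0
Determinant D = (0.0219)(0.0006429) - (-0.000625)(-0.000625) = 0.00001369
V_1 = [(0.1915)(0.0006429) - (-0.000625)(0)]/D = 8.993 V
V_2 = [(0.0219)(0) - (0.1915)(-0.000625)]/D = 8.743 V
I_R1 = (V_0 - V_1)/R1 = (9 - 8.993)/47 = 0.0001561 A
|I_R1| = 0.0001561 A

Final answer: |I_R1| = 0.0001561 A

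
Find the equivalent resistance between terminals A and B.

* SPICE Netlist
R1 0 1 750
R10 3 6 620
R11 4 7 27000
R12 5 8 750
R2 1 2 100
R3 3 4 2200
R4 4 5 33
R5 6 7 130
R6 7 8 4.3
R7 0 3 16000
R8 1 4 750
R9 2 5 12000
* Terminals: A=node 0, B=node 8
The network is not a plain series/parallel combination. Inject a 1 A test current into terminal A (node 0) and return it from terminal B (node 8); then R_eq = V_A / (1 A).
Nodal analysis, taking node 8 as the 0 V reference.
Current source I_test pushes 1 A into node 0 and draws it out of node 8.
KCL at each unknown node (sum of currents leaving = 0; resistances in Ω):
  Node 0: (V_0 - V_1)/750 + (V_0 - V_3)/16000 - 1 = 0
  Node 1: (V_1 - V_0)/750 + (V_1 - V_2)/100 + (V_1 - V_4)/750 = 0
  Node 2: (V_2 - V_1)/100 + (V_2 - V_5)/12000 = 0
  Node 3: (V_3 - V_0)/16000 + (V_3 - V_4)/2200 + (V_3 - V_6)/620 = 0
  Node 4: (V_4 - V_1)/750 + (V_4 - V_3)/2200 + (V_4 - V_5)/33 + (V_4 - V_7)/27000 = 0
  Node 5: (V_5 - V_2)/12000 + (V_5 - V_4)/33 + (V_5 - 0)/750 = 0
  Node 6: (V_6 - V_3)/620 + (V_6 - V_7)/130 = 0
  Node 7: (V_7 - V_4)/27000 + (V_7 - V_6)/130 + (V_7 - 0)/4.3 = 0
Collecting terms (coefficients in siemens):
  0.001396·V_0 - 0.001333·V_1 - 0.0000625·V_3 = 1
  0.01267·V_1 - 0.001333·V_0 - 0.01·V_2 - 0.001333·V_4 = 0
  0.01008·V_2 - 0.01·V_1 - 0.00008333·V_5 = 0
  0.00213·V_3 - 0.0000625·V_0 - 0.0004545·V_4 - 0.001613·V_6 = 0
  0.03213·V_4 - 0.001333·V_1 - 0.0004545·V_3 - 0.0303·V_5 - 0.00003704·V_7 = 0
  0.03172·V_5 - 0.00008333·V_2 - 0.0303·V_4 = 0
  0.009305·V_6 - 0.001613·V_3 - 0.007692·V_7 = 0
  0.2403·V_7 - 0.00003704·V_4 - 0.007692·V_6 = 0
Solving these 8 simultaneous equations (Gaussian elimination) gives:
  V_0 = 1861 V, V_1 = 1189 V, V_2 = 1183 V, V_3 = 200.6 V
  V_4 = 557 V, V_5 = 535.2 V, V_6 = 35.78 V, V_7 = 1.231 V
R_eq = V_0 / 1 A = 1861 Ω = 1.861 kΩ

Final answer: 1.861 kΩ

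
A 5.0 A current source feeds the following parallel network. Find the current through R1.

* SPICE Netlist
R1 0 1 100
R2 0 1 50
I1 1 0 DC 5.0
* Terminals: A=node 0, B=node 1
All resistors sit directly between nodes 0 and 1, so they are in parallel and share one voltage V; the full source current 5 A splits among them.
1/R_par = 1/100 + 1/50 = 0.03 S  =>  R_par = 33.33 Ω
V = I × R_par = 5 × 33.33 = 166.7 V
I_R1 = V/R1 = 166.7/100 = 1.667 A

Final answer: 1.667 A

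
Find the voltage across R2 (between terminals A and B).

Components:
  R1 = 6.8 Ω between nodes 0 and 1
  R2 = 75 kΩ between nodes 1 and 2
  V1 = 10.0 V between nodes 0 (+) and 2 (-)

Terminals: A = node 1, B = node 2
R1 and R2 are in series across V1 (node 0 → node 1 → node 2), and the output A–B is taken across R2, so this is a voltage divider.
Series current: I = V1/(R1 + R2) = 10/(6.8 + 75000) = 10/75010 = 0.0001333 A
V_R2 = I × R2 = V1 × R2/(R1 + R2) = 10 × 75000/75010 = 9.999 V

Final answer: 9.999 V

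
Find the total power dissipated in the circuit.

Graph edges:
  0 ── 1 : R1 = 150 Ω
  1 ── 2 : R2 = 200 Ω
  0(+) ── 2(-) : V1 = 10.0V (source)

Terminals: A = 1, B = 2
Nodal analysis, taking node 2 as the 0 V reference.
Source V1 fixes V_0 = 10 V.
KCL at each unknown node (sum of currents leaving = 0; resistances in Ω):
  Node 1: (V_1 - 10)/150 + (V_1 - 0)/200 = 0
Collecting terms: 0.01167 × V_1 = 0.06667  =>  V_1 = 5.714 V
Power in each resistor, P = (ΔV)²/R:
  P_R1 = (10 - 5.714)²/150 = 0.1224 W
  P_R2 = (5.714 - 0)²/200 = 0.1633 W
P_total = P_R1 + P_R2 = 0.2857 W

Final answer: 0.2857 W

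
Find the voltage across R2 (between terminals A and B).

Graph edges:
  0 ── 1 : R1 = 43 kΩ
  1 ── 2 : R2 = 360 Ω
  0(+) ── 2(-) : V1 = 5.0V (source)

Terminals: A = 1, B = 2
R1 and R2 are in series across V1 (node 0 → node 1 → node 2), and the output A–B is taken across R2, so this is a voltage divider.
Series current: I = V1/(R1 + R2) = 5/(43000 + 360) = 5/43360 = 0.0001153 A
V_R2 = I × R2 = V1 × R2/(R1 + R2) = 5 × 360/43360 = 0.04151 V

Final answer: 0.04151 V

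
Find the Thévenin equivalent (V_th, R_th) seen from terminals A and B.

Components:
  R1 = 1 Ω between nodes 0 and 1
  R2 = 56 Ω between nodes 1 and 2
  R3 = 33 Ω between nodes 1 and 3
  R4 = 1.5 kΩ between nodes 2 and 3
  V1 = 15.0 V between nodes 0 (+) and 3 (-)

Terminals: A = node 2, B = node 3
Step 1 — V_th is the open-circuit voltage V_A - V_B (nothing connected across the terminals).
Nodal analysis, taking node 3 as the 0 V reference.
Source V1 fixes V_0 = 15 V.
KCL at each unknown node (sum of currents leaving = 0; resistances in Ω):
  Node 1: (V_1 - 15)/1 + (V_1 - V_2)/56 + (V_1 - 0)/33 = 0
  Node 2: (V_2 - V_1)/56 + (V_2 - 0)/1500 = 0
Collecting terms (coefficients in siemens):
  1.048·V_1 - 0.01786·V_2 = 15
  0.01852·V_2 - 0.01786·V_1 = 0
Determinant D = (1.048)(0.01852) - (-0.01786)(-0.01786) = 0.0191
V_1 = [(15)(0.01852) - (-0.01786)(0)]/D = 14.55 V
V_2 = [(1.048)(0) - (15)(-0.01786)]/D = 14.03 V
V_th = V_2 - V_3 = 14.03 - 0 = 14.03 V
Step 2 — R_th: zero the source — replace V1 by a short circuit (node 3 merges into node 0) — and find the resistance seen between A (node 2) and B (node 0).
Reduce the network between node 2 (A) and node 0 (B) by series/parallel combination:
  Rp1 = R1 ‖ R3 (parallel, both between nodes 0 and 1) = 1/(1/1 + 1/33) = 0.9706 Ω
  Rs1 = R2 + Rp1 (series, joined only at node 1) = 56 + 0.9706 = 56.97 Ω
  Rp2 = R4 ‖ Rs1 (parallel, both between nodes 0 and 2) = 1/(1/1500 + 1/56.97) = 54.89 Ω
R_th = 54.89 Ω

Final answer: V_th = 14.03 V, R_th = 54.89 Ω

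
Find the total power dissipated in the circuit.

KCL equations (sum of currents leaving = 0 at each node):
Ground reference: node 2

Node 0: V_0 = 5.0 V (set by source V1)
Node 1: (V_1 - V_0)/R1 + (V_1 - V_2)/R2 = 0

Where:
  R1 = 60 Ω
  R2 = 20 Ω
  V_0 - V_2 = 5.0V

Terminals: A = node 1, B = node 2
Nodal analysis, taking node 2 as the 0 V reference.
Source V1 fixes V_0 = 5 V.
KCL at each unknown node (sum of currents leaving = 0; resistances in Ω):
  Node 1: (V_1 - 5)/60 + (V_1 - 0)/20 = 0
Collecting terms: 0.06667 × V_1 = 0.08333  =>  V_1 = 1.25 V
Power in each resistor, P = (ΔV)²/R:
  P_R1 = (5 - 1.25)²/60 = 0.2344 W
  P_R2 = (1.25 - 0)²/20 = 0.07812 W
P_total = P_R1 + P_R2 = 0.3125 W

Final answer: 0.3125 W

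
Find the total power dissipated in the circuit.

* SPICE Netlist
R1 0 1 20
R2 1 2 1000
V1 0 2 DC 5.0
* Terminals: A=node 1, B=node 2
Nodal analysis, taking node 2 as the 0 V reference.
Source V1 fixes V_0 = 5 V.
KCL at each unknown node (sum of currents leaving = 0; resistances in Ω):
  Node 1: (V_1 - 5)/20 + (V_1 - 0)/1000 = 0
Collecting terms: 0.051 × V_1 = 0.25  =>  V_1 = 4.902 V
Power in each resistor, P = (ΔV)²/R:
  P_R1 = (5 - 4.902)²/20 = 0.0004806 W
  P_R2 = (4.902 - 0)²/1000 = 0.02403 W
P_total = P_R1 + P_R2 = 0.02451 W

Final answer: 0.02451 W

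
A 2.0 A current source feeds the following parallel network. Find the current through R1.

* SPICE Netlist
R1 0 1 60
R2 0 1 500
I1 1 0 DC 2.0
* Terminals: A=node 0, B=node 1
All resistors sit directly between nodes 0 and 1, so they are in parallel and share one voltage V; the full source current 2 A splits among them.
1/R_par = 1/60 + 1/500 = 0.01867 S  =>  R_par = 53.57 Ω
V = I × R_par = 2 × 53.57 = 107.1 V
I_R1 = V/R1 = 107.1/60 = 1.786 A

Final answer: 1.786 A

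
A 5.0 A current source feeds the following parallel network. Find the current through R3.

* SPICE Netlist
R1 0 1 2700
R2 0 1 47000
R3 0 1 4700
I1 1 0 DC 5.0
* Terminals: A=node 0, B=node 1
All resistors sit directly between nodes 0 and 1, so they are in parallel and share one voltage V; the full source current 5 A splits among them.
1/R_par = 1/2700 + 1/47000 + 1/4700 = 0.0006044 S  =>  R_par = 1654 Ω
V = I × R_par = 5 × 1654 = 8272 V
I_R3 = V/R3 = 8272/4700 = 1.76 A

Final answer: 1.76 A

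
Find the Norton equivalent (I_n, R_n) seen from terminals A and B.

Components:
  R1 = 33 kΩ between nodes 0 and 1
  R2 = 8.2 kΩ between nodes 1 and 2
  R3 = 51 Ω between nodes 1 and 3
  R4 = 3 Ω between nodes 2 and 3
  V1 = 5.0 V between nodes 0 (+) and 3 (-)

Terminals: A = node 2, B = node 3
Find the Thévenin equivalent first; then I_n = V_th/R_th and R_n = R_th.
Step 1 — V_th is the open-circuit voltage V_A - V_B (nothing connected across the terminals).
Nodal analysis, taking node 3 as the 0 V reference.
Source V1 fixes V_0 = 5 V.
KCL at each unknown node (sum of currents leaving = 0; resistances in Ω):
  Node 1: (V_1 - 5)/33000 + (V_1 - V_2)/8200 + (V_1 - 0)/51 = 0
  Node 2: (V_2 - V_1)/8200 + (V_2 - 0)/3 = 0
Collecting terms (coefficients in siemens):
  0.01976·V_1 - 0.000122·V_2 = 0.0001515
  0.3335·V_2 - 0.000122·V_1 = 0
Determinant D = (0.01976)(0.3335) - (-0.000122)(-0.000122) = 0.006589
V_1 = [(0.0001515)(0.3335) - (-0.000122)(0)]/D = 0.007668 V
V_2 = [(0.01976)(0) - (0.0001515)(-0.000122)]/D = 0.000002804 V
V_th = V_2 - V_3 = 0.000002804 - 0 = 0.000002804 V
Step 2 — R_th: zero the source — replace V1 by a short circuit (node 3 merges into node 0) — and find the resistance seen between A (node 2) and B (node 0).
Reduce the network between node 2 (A) and node 0 (B) by series/parallel combination:
  Rp1 = R1 ‖ R3 (parallel, both between nodes 0 and 1) = 1/(1/33000 + 1/51) = 50.92 Ω
  Rs1 = R2 + Rp1 (series, joined only at node 1) = 8200 + 50.92 = 8251 Ω
  Rp2 = R4 ‖ Rs1 (parallel, both between nodes 0 and 2) = 1/(1/3 + 1/8251) = 2.999 Ω
R_th = 2.999 Ω
I_n = V_th/R_th = 0.000002804/2.999 = 0.0000009351 A, and R_n = R_th = 2.999 Ω

Final answer: I_n = 9.351e-07 A, R_n = 2.999 Ω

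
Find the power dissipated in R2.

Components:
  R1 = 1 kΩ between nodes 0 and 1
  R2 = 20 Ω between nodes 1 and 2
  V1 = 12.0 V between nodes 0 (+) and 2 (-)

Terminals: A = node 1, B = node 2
Nodal analysis, taking node 2 as the 0 V reference.
Source V1 fixes V_0 = 12 V.
KCL at each unknown node (sum of currents leaving = 0; resistances in Ω):
  Node 1: (V_1 - 12)/1000 + (V_1 - 0)/20 = 0
Collecting terms: 0.051 × V_1 = 0.012  =>  V_1 = 0.2353 V
I_R2 = (V_1 - V_2)/R2 = (0.2353 - 0)/20 = 0.01176 A
P_R2 = I_R2² × R2 = (0.01176)² × 20 = 0.002768 W

Final answer: 0.002768 W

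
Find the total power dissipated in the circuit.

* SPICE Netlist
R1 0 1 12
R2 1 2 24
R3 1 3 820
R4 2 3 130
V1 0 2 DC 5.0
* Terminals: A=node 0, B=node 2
Nodal analysis, taking node 2 as the 0 V reference.
Source V1 fixes V_0 = 5 V.
KCL at each unknown node (sum of currents leaving = 0; resistances in Ω):
  Node 1: (V_1 - 5)/12 + (V_1 - 0)/24 + (V_1 - V_3)/820 = 0
  Node 3: (V_3 - V_1)/820 + (V_3 - 0)/130 = 0
Collecting terms (coefficients in siemens):
  0.1262·V_1 - 0.00122·V_3 = 0.4167
  0.008912·V_3 - 0.00122·V_1 = 0
Determinant D = (0.1262)(0.008912) - (-0.00122)(-0.00122) = 0.001123
V_1 = [(0.4167)(0.008912) - (-0.00122)(0)]/D = 3.305 V
V_3 = [(0.1262)(0) - (0.4167)(-0.00122)]/D = 0.4523 V
Power in each resistor, P = (ΔV)²/R:
  P_R1 = (5 - 3.305)²/12 = 0.2393 W
  P_R2 = (3.305 - 0)²/24 = 0.4553 W
  P_R3 = (3.305 - 0.4523)²/820 = 0.009928 W
  P_R4 = (0 - 0.4523)²/130 = 0.001574 W
P_total = P_R1 + P_R2 + P_R3 + P_R4 = 0.706 W

Final answer: 0.706 W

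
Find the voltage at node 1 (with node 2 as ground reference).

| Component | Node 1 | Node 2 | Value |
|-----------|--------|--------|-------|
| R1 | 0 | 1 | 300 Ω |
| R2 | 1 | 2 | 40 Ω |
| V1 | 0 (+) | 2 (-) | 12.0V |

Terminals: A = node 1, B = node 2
Nodal analysis, taking node 2 as the 0 V reference.
Source V1 fixes V_0 = 12 V.
KCL at each unknown node (sum of currents leaving = 0; resistances in Ω):
  Node 1: (V_1 - 12)/300 + (V_1 - 0)/40 = 0
Collecting terms: 0.02833 × V_1 = 0.04  =>  V_1 = 1.412 V
The requested potential is V_1 = 1.412 V.

Final answer: V_1 = 1.412 V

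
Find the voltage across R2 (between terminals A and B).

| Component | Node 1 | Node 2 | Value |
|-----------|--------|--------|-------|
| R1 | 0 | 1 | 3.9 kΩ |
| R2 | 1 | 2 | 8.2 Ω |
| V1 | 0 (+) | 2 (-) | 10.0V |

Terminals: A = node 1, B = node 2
R1 and R2 are in series across V1 (node 0 → node 1 → node 2), and the output A–B is taken across R2, so this is a voltage divider.
Series current: I = V1/(R1 + R2) = 10/(3900 + 8.2) = 10/3908 = 0.002559 A
V_R2 = I × R2 = V1 × R2/(R1 + R2) = 10 × 8.2/3908 = 0.02098 V

Final answer: 0.02098 V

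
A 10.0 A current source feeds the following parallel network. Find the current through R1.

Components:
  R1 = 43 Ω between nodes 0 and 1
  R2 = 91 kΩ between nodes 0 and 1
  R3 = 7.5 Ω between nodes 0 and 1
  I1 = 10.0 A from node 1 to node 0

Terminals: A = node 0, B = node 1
All resistors sit directly between nodes 0 and 1, so they are in parallel and share one voltage V; the full source current 10 A splits among them.
1/R_par = 1/43 + 1/91000 + 1/7.5 = 0.1566 S  =>  R_par = 6.386 Ω
V = I × R_par = 10 × 6.386 = 63.86 V
I_R1 = V/R1 = 63.86/43 = 1.485 A

Final answer: 1.485 A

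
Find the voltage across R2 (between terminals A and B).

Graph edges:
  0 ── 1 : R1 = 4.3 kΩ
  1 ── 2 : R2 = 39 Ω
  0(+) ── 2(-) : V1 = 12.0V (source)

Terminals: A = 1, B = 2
R1 and R2 are in series across V1 (node 0 → node 1 → node 2), and the output A–B is taken across R2, so this is a voltage divider.
Series current: I = V1/(R1 + R2) = 12/(4300 + 39) = 12/4339 = 0.002766 A
V_R2 = I × R2 = V1 × R2/(R1 + R2) = 12 × 39/4339 = 0.1079 V

Final answer: 0.1079 V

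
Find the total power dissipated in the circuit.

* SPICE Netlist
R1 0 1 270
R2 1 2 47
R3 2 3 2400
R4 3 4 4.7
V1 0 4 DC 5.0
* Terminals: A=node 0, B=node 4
Nodal analysis, taking node 4 as the 0 V reference.
Source V1 fixes V_0 = 5 V.
KCL at each unknown node (sum of currents leaving = 0; resistances in Ω):
  Node 1: (V_1 - 5)/270 + (V_1 - V_2)/47 = 0
  Node 2: (V_2 - V_1)/47 + (V_2 - V_3)/2400 = 0
  Node 3: (V_3 - V_2)/2400 + (V_3 - 0)/4.7 = 0
Collecting terms (coefficients in siemens):
  0.02498·V_1 - 0.02128·V_2 = 0.01852
  0.02169·V_2 - 0.02128·V_1 - 0.0004167·V_3 = 0
  0.2132·V_3 - 0.0004167·V_2 = 0
Solving these 3 simultaneous equations (Gaussian elimination) gives:
  V_1 = 4.504 V, V_2 = 4.418 V, V_3 = 0.008634 V
Power in each resistor, P = (ΔV)²/R:
  P_R1 = (5 - 4.504)²/270 = 0.0009112 W
  P_R2 = (4.504 - 4.418)²/47 = 0.0001586 W
  P_R3 = (4.418 - 0.008634)²/2400 = 0.0081 W
  P_R4 = (0.008634 - 0)²/4.7 = 0.00001586 W
P_total = P_R1 + P_R2 + P_R3 + P_R4 = 0.009185 W

Final answer: 0.009185 W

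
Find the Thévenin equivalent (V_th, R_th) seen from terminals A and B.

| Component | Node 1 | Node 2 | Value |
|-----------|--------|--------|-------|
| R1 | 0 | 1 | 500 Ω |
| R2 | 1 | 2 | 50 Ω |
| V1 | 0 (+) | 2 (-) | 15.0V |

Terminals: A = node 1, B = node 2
Step 1 — V_th is the open-circuit voltage V_A - V_B (nothing connected across the terminals).
Nodal analysis, taking node 2 as the 0 V reference.
Source V1 fixes V_0 = 15 V.
KCL at each unknown node (sum of currents leaving = 0; resistances in Ω):
  Node 1: (V_1 - 15)/500 + (V_1 - 0)/50 = 0
Collecting terms: 0.022 × V_1 = 0.03  =>  V_1 = 1.364 V
V_th = V_1 - V_2 = 1.364 - 0 = 1.364 V
Step 2 — R_th: zero the source — replace V1 by a short circuit (node 2 merges into node 0) — and find the resistance seen between A (node 1) and B (node 0).
Reduce the network between node 1 (A) and node 0 (B) by series/parallel combination:
  Rp1 = R1 ‖ R2 (parallel, both between nodes 0 and 1) = 1/(1/500 + 1/50) = 45.45 Ω
R_th = 45.45 Ω

Final answer: V_th = 1.364 V, R_th = 45.45 Ω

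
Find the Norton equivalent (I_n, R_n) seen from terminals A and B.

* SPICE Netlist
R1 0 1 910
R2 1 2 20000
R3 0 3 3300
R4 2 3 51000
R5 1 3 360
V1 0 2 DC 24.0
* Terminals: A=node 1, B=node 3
Find the Thévenin equivalent first; then I_n = V_th/R_th and R_n = R_th.
Step 1 — V_th is the open-circuit voltage V_A - V_B (nothing connected across the terminals).
Nodal analysis, taking node 2 as the 0 V reference.
Source V1 fixes V_0 = 24 V.
KCL at each unknown node (sum of currents leaving = 0; resistances in Ω):
  Node 1: (V_1 - 24)/910 + (V_1 - 0)/20000 + (V_1 - V_3)/360 = 0
  Node 3: (V_3 - 24)/3300 + (V_3 - 0)/51000 + (V_3 - V_1)/360 = 0
Collecting terms (coefficients in siemens):
  0.003927·V_1 - 0.002778·V_3 = 0.02637
  0.0031·V_3 - 0.002778·V_1 = 0.007273
Determinant D = (0.003927)(0.0031) - (-0.002778)(-0.002778) = 0.000004458
V_1 = [(0.02637)(0.0031) - (-0.002778)(0.007273)]/D = 22.87 V
V_3 = [(0.003927)(0.007273) - (0.02637)(-0.002778)]/D = 22.84 V
V_th = V_1 - V_3 = 22.87 - 22.84 = 0.03443 V
Step 2 — R_th: zero the source — replace V1 by a short circuit (node 2 merges into node 0) — and find the resistance seen between A (node 1) and B (node 3).
Reduce the network between node 1 (A) and node 3 (B) by series/parallel combination:
  Rp1 = R1 ‖ R2 (parallel, both between nodes 0 and 1) = 1/(1/910 + 1/20000) = 870.4 Ω
  Rp2 = R3 ‖ R4 (parallel, both between nodes 0 and 3) = 1/(1/3300 + 1/51000) = 3099 Ω
  Rs1 = Rp1 + Rp2 (series, joined only at node 0) = 870.4 + 3099 = 3970 Ω
  Rp3 = R5 ‖ Rs1 (parallel, both between nodes 1 and 3) = 1/(1/360 + 1/3970) = 330.1 Ω
R_th = 330.1 Ω
I_n = V_th/R_th = 0.03443/330.1 = 0.0001043 A, and R_n = R_th = 330.1 Ω

Final answer: I_n = 0.0001043 A, R_n = 330.1 Ω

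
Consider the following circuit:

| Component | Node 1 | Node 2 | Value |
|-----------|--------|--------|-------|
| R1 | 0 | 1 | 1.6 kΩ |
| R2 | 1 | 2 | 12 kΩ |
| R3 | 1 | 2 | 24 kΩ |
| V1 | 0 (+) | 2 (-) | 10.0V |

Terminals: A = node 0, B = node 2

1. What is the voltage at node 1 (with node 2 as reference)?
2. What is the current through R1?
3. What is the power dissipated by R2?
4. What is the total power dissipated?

Nodal analysis, taking node 2 as the 0 V reference.
Source V1 fixes V_0 = 10 V.
KCL at each unknown node (sum of currents leaving = 0; resistances in Ω):
  Node 1: (V_1 - 10)/1600 + (V_1 - 0)/12000 + (V_1 - 0)/24000 = 0
Collecting terms: 0.00075 × V_1 = 0.00625  =>  V_1 = 8.333 V
Part 1:
  Read off the nodal solution: V_1 = 8.333 V
Part 2:
  I_R1 = (V_0 - V_1)/R1 = (10 - 8.333)/1600 = 0.001042 A
  Magnitude: I_R1 = 0.001042 A
Part 3:
  I_R2 = (V_1 - V_2)/R2 = (8.333 - 0)/12000 = 0.0006944 A
  P_R2 = I_R2² × R2 = (0.0006944)² × 12000 = 0.005787 W
Part 4:
  Power in each resistor, P = (ΔV)²/R:
    P_R1 = (10 - 8.333)²/1600 = 0.001736 W
    P_R2 = (8.333 - 0)²/12000 = 0.005787 W
    P_R3 = (8.333 - 0)²/24000 = 0.002894 W
  P_total = P_R1 + P_R2 + P_R3 = 0.01042 W

Final answers:
1. V_1 = 8.333 V
2. I_R1 = 0.001042 A
3. P_R2 = 0.005787 W
4. P_total = 0.01042 W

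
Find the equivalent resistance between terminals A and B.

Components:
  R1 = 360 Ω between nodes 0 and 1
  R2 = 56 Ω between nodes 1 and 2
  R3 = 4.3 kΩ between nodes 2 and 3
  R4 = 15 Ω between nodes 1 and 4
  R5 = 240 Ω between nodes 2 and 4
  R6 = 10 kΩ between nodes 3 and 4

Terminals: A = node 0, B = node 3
The network is not a plain series/parallel combination. Inject a 1 A test current into terminal A (node 0) and return it from terminal B (node 3); then R_eq = V_A / (1 A).
Nodal analysis, taking node 3 as the 0 V reference.
Current source I_test pushes 1 A into node 0 and draws it out of node 3.
KCL at each unknown node (sum of currents leaving = 0; resistances in Ω):
  Node 0: (V_0 - V_1)/360 - 1 = 0
  Node 1: (V_1 - V_0)/360 + (V_1 - V_2)/56 + (V_1 - V_4)/15 = 0
  Node 2: (V_2 - V_1)/56 + (V_2 - 0)/4300 + (V_2 - V_4)/240 = 0
  Node 4: (V_4 - V_1)/15 + (V_4 - V_2)/240 + (V_4 - 0)/10000 = 0
Collecting terms (coefficients in siemens):
  0.002778·V_0 - 0.002778·V_1 = 1
  0.0873·V_1 - 0.002778·V_0 - 0.01786·V_2 - 0.06667·V_4 = 0
  0.02226·V_2 - 0.01786·V_1 - 0.004167·V_4 = 0
  0.07093·V_4 - 0.06667·V_1 - 0.004167·V_2 = 0
Solving these 4 simultaneous equations (Gaussian elimination) gives:
  V_0 = 3392 V, V_1 = 3032 V, V_2 = 2999 V, V_4 = 3026 V
R_eq = V_0 / 1 A = 3392 Ω = 3.392 kΩ

Final answer: 3.392 kΩ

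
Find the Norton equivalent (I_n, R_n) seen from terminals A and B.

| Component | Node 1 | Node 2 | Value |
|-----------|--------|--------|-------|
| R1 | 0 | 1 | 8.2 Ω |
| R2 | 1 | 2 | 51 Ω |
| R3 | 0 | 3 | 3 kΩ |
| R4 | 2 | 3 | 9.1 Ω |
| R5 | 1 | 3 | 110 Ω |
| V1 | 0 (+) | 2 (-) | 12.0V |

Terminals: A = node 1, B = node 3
Find the Thévenin equivalent first; then I_n = V_th/R_th and R_n = R_th.
Step 1 — V_th is the open-circuit voltage V_A - V_B (nothing connected across the terminals).
Nodal analysis, taking node 2 as the 0 V reference.
Source V1 fixes V_0 = 12 V.
KCL at each unknown node (sum of currents leaving = 0; resistances in Ω):
  Node 1: (V_1 - 12)/8.2 + (V_1 - 0)/51 + (V_1 - V_3)/110 = 0
  Node 3: (V_3 - 12)/3000 + (V_3 - 0)/9.1 + (V_3 - V_1)/110 = 0
Collecting terms (coefficients in siemens):
  0.1506·V_1 - 0.009091·V_3 = 1.463
  0.1193·V_3 - 0.009091·V_1 = 0.004
Determinant D = (0.1506)(0.1193) - (-0.009091)(-0.009091) = 0.01789
V_1 = [(1.463)(0.1193) - (-0.009091)(0.004)]/D = 9.761 V
V_3 = [(0.1506)(0.004) - (1.463)(-0.009091)]/D = 0.7772 V
V_th = V_1 - V_3 = 9.761 - 0.7772 = 8.984 V
Step 2 — R_th: zero the source — replace V1 by a short circuit (node 2 merges into node 0) — and find the resistance seen between A (node 1) and B (node 3).
Reduce the network between node 1 (A) and node 3 (B) by series/parallel combination:
  Rp1 = R1 ‖ R2 (parallel, both between nodes 0 and 1) = 1/(1/8.2 + 1/51) = 7.064 Ω
  Rp2 = R3 ‖ R4 (parallel, both between nodes 0 and 3) = 1/(1/3000 + 1/9.1) = 9.072 Ω
  Rs1 = Rp1 + Rp2 (series, joined only at node 0) = 7.064 + 9.072 = 16.14 Ω
  Rp3 = R5 ‖ Rs1 (parallel, both between nodes 1 and 3) = 1/(1/110 + 1/16.14) = 14.07 Ω
R_th = 14.07 Ω
I_n = V_th/R_th = 8.984/14.07 = 0.6384 A, and R_n = R_th = 14.07 Ω

Final answer: I_n = 0.6384 A, R_n = 14.07 Ω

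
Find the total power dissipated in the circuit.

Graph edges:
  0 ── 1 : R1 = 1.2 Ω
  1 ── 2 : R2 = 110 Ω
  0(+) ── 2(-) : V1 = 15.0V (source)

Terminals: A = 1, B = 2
Nodal analysis, taking node 2 as the 0 V reference.
Source V1 fixes V_0 = 15 V.
KCL at each unknown node (sum of currents leaving = 0; resistances in Ω):
  Node 1: (V_1 - 15)/1.2 + (V_1 - 0)/110 = 0
Collecting terms: 0.8424 × V_1 = 12.5  =>  V_1 = 14.84 V
Power in each resistor, P = (ΔV)²/R:
  P_R1 = (15 - 14.84)²/1.2 = 0.02184 W
  P_R2 = (14.84 - 0)²/110 = 2.002 W
P_total = P_R1 + P_R2 = 2.023 W

Final answer: 2.023 W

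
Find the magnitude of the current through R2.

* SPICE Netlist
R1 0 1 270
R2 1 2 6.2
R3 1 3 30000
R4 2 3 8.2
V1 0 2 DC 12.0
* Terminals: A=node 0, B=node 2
Nodal analysis, taking node 2 as the 0 V reference.
Source V1 fixes V_0 = 12 V.
KCL at each unknown node (sum of currents leaving = 0; resistances in Ω):
  Node 1: (V_1 - 12)/270 + (V_1 - 0)/6.2 + (V_1 - V_3)/30000 = 0
  Node 3: (V_3 - V_1)/30000 + (V_3 - 0)/8.2 = 0
Collecting terms (coefficients in siemens):
  0.165·V_1 - 0.00003333·V_3 = 0.04444
  0.122·V_3 - 0.00003333·V_1 = 0
Determinant D = (0.165)(0.122) - (-0.00003333)(-0.00003333) = 0.02013
V_1 = [(0.04444)(0.122) - (-0.00003333)(0)]/D = 0.2693 V
V_3 = [(0.165)(0) - (0.04444)(-0.00003333)]/D = 0.00007359 V
I_R2 = (V_1 - V_2)/R2 = (0.2693 - 0)/6.2 = 0.04344 A
|I_R2| = 0.04344 A

Final answer: |I_R2| = 0.04344 A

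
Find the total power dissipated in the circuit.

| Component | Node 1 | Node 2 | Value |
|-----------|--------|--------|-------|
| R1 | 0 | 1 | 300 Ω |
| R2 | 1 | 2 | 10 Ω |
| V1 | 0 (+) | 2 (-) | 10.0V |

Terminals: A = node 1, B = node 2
Nodal analysis, taking node 2 as the 0 V reference.
Source V1 fixes V_0 = 10 V.
KCL at each unknown node (sum of currents leaving = 0; resistances in Ω):
  Node 1: (V_1 - 10)/300 + (V_1 - 0)/10 = 0
Collecting terms: 0.1033 × V_1 = 0.03333  =>  V_1 = 0.3226 V
Power in each resistor, P = (ΔV)²/R:
  P_R1 = (10 - 0.3226)²/300 = 0.3122 W
  P_R2 = (0.3226 - 0)²/10 = 0.01041 W
P_total = P_R1 + P_R2 = 0.3226 W

Final answer: 0.3226 W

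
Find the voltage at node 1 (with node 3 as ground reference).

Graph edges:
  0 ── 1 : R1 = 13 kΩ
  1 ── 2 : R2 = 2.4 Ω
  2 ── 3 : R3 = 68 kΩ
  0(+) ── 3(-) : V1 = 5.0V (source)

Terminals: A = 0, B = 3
Nodal analysis, taking node 3 as the 0 V reference.
Source V1 fixes V_0 = 5 V.
KCL at each unknown node (sum of currents leaving = 0; resistances in Ω):
  Node 1: (V_1 - 5)/13000 + (V_1 - V_2)/2.4 = 0
  Node 2: (V_2 - V_1)/2.4 + (V_2 - 0)/68000 = 0
Collecting terms (coefficients in siemens):
  0.4167·V_1 - 0.4167·V_2 = 0.0003846
  0.4167·V_2 - 0.4167·V_1 = 0
Determinant D = (0.4167)(0.4167) - (-0.4167)(-0.4167) = 0.00003818
V_1 = [(0.0003846)(0.4167) - (-0.4167)(0)]/D = 4.198 V
V_2 = [(0.4167)(0) - (0.0003846)(-0.4167)]/D = 4.197 V
The requested potential is V_1 = 4.198 V.

Final answer: V_1 = 4.198 V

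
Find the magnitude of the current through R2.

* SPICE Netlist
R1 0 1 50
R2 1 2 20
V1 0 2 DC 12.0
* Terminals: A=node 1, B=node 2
Nodal analysis, taking node 2 as the 0 V reference.
Source V1 fixes V_0 = 12 V.
KCL at each unknown node (sum of currents leaving = 0; resistances in Ω):
  Node 1: (V_1 - 12)/50 + (V_1 - 0)/20 = 0
Collecting terms: 0.07 × V_1 = 0.24  =>  V_1 = 3.429 V
I_R2 = (V_1 - V_2)/R2 = (3.429 - 0)/20 = 0.1714 A
|I_R2| = 0.1714 A

Final answer: |I_R2| = 0.1714 A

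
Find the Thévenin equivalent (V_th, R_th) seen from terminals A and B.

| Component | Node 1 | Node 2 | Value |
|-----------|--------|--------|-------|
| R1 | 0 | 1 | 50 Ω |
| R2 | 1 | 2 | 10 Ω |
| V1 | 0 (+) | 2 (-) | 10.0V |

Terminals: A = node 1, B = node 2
Step 1 — V_th is the open-circuit voltage V_A - V_B (nothing connected across the terminals).
Nodal analysis, taking node 2 as the 0 V reference.
Source V1 fixes V_0 = 10 V.
KCL at each unknown node (sum of currents leaving = 0; resistances in Ω):
  Node 1: (V_1 - 10)/50 + (V_1 - 0)/10 = 0
Collecting terms: 0.12 × V_1 = 0.2  =>  V_1 = 1.667 V
V_th = V_1 - V_2 = 1.667 - 0 = 1.667 V
Step 2 — R_th: zero the source — replace V1 by a short circuit (node 2 merges into node 0) — and find the resistance seen between A (node 1) and B (node 0).
Reduce the network between node 1 (A) and node 0 (B) by series/parallel combination:
  Rp1 = R1 ‖ R2 (parallel, both between nodes 0 and 1) = 1/(1/50 + 1/10) = 8.333 Ω
R_th = 8.333 Ω

Final answer: V_th = 1.667 V, R_th = 8.333 Ω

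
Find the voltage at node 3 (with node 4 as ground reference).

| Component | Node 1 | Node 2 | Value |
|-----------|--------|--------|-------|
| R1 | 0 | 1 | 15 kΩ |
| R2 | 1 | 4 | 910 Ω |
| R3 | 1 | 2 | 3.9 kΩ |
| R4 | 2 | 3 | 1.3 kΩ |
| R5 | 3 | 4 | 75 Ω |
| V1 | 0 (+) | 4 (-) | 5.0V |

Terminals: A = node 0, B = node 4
Nodal analysis, taking node 4 as the 0 V reference.
Source V1 fixes V_0 = 5 V.
KCL at each unknown node (sum of currents leaving = 0; resistances in Ω):
  Node 1: (V_1 - 5)/15000 + (V_1 - 0)/910 + (V_1 - V_2)/3900 = 0
  Node 2: (V_2 - V_1)/3900 + (V_2 - V_3)/1300 = 0
  Node 3: (V_3 - V_2)/1300 + (V_3 - 0)/75 = 0
Collecting terms (coefficients in siemens):
  0.001422·V_1 - 0.0002564·V_2 = 0.0003333
  0.001026·V_2 - 0.0002564·V_1 - 0.0007692·V_3 = 0
  0.0141·V_3 - 0.0007692·V_2 = 0
Solving these 3 simultaneous equations (Gaussian elimination) gives:
  V_1 = 0.246 V, V_2 = 0.06412 V, V_3 = 0.003497 V
The requested potential is V_3 = 0.003497 V.

Final answer: V_3 = 0.003497 V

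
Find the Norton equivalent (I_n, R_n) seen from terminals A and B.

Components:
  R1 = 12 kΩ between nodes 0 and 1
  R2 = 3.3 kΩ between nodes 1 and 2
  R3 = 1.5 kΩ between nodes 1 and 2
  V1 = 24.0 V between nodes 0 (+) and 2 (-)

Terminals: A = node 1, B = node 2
Find the Thévenin equivalent first; then I_n = V_th/R_th and R_n = R_th.
Step 1 — V_th is the open-circuit voltage V_A - V_B (nothing connected across the terminals).
Nodal analysis, taking node 2 as the 0 V reference.
Source V1 fixes V_0 = 24 V.
KCL at each unknown node (sum of currents leaving = 0; resistances in Ω):
  Node 1: (V_1 - 24)/12000 + (V_1 - 0)/3300 + (V_1 - 0)/1500 = 0
Collecting terms: 0.001053 × V_1 = 0.002  =>  V_1 = 1.899 V
V_th = V_1 - V_2 = 1.899 - 0 = 1.899 V
Step 2 — R_th: zero the source — replace V1 by a short circuit (node 2 merges into node 0) — and find the resistance seen between A (node 1) and B (node 0).
Reduce the network between node 1 (A) and node 0 (B) by series/parallel combination:
  Rp1 = R1 ‖ R2 ‖ R3 (parallel, all between nodes 0 and 1) = 1/(1/12000 + 1/3300 + 1/1500) = 949.6 Ω
R_th = 949.6 Ω
I_n = V_th/R_th = 1.899/949.6 = 0.002 A, and R_n = R_th = 949.6 Ω

Final answer: I_n = 0.002 A, R_n = 949.6 Ω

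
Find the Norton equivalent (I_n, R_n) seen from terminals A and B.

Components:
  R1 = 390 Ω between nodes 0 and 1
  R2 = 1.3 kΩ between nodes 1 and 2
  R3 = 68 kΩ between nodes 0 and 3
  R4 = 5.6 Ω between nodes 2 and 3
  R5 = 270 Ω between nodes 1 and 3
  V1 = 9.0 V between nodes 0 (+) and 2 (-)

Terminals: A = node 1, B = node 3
Find the Thévenin equivalent first; then I_n = V_th/R_th and R_n = R_th.
Step 1 — V_th is the open-circuit voltage V_A - V_B (nothing connected across the terminals).
Nodal analysis, taking node 2 as the 0 V reference.
Source V1 fixes V_0 = 9 V.
KCL at each unknown node (sum of currents leaving = 0; resistances in Ω):
  Node 1: (V_1 - 9)/390 + (V_1 - 0)/1300 + (V_1 - V_3)/270 = 0
  Node 3: (V_3 - 9)/68000 + (V_3 - 0)/5.6 + (V_3 - V_1)/270 = 0
Collecting terms (coefficients in siemens):
  0.007037·V_1 - 0.003704·V_3 = 0.02308
  0.1823·V_3 - 0.003704·V_1 = 0.0001324
Determinant D = (0.007037)(0.1823) - (-0.003704)(-0.003704) = 0.001269
V_1 = [(0.02308)(0.1823) - (-0.003704)(0.0001324)]/D = 3.315 V
V_3 = [(0.007037)(0.0001324) - (0.02308)(-0.003704)]/D = 0.06808 V
V_th = V_1 - V_3 = 3.315 - 0.06808 = 3.247 V
Step 2 — R_th: zero the source — replace V1 by a short circuit (node 2 merges into node 0) — and find the resistance seen between A (node 1) and B (node 3).
Reduce the network between node 1 (A) and node 3 (B) by series/parallel combination:
  Rp1 = R1 ‖ R2 (parallel, both between nodes 0 and 1) = 1/(1/390 + 1/1300) = 300 Ω
  Rp2 = R3 ‖ R4 (parallel, both between nodes 0 and 3) = 1/(1/68000 + 1/5.6) = 5.6 Ω
  Rs1 = Rp1 + Rp2 (series, joined only at node 0) = 300 + 5.6 = 305.6 Ω
  Rp3 = R5 ‖ Rs1 (parallel, both between nodes 1 and 3) = 1/(1/270 + 1/305.6) = 143.3 Ω
R_th = 143.3 Ω
I_n = V_th/R_th = 3.247/143.3 = 0.02265 A, and R_n = R_th = 143.3 Ω

Final answer: I_n = 0.02265 A, R_n = 143.3 Ω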